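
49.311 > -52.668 True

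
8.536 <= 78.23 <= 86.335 True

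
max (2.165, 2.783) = 2.783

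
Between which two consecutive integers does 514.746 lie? 514 and 515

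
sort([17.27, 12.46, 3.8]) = [3.8, 12.46, 17.27]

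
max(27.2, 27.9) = 27.9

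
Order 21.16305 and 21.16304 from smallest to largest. 21.16304, 21.16305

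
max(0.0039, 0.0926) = 0.0926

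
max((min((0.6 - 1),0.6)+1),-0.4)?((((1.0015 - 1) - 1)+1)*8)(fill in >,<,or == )>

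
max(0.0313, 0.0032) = 0.0313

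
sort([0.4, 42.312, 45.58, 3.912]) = [0.4, 3.912, 42.312, 45.58]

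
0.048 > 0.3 False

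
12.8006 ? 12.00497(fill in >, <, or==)>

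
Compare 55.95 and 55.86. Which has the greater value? 55.95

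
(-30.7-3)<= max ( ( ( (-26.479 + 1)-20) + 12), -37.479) True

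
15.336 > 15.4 False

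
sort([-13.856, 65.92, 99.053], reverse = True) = [99.053, 65.92, -13.856]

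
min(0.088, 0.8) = 0.088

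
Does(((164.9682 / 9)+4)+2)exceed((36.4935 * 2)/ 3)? Yes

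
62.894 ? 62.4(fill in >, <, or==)>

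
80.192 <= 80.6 True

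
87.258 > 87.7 False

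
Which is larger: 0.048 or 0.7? 0.7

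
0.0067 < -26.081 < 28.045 False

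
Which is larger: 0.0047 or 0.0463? 0.0463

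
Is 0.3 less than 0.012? No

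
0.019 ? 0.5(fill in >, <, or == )<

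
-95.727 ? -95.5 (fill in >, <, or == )<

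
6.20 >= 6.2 True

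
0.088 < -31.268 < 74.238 False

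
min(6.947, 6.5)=6.5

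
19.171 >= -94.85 True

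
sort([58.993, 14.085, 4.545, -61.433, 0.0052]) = [-61.433, 0.0052, 4.545, 14.085, 58.993]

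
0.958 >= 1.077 False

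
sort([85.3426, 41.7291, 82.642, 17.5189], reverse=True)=[85.3426, 82.642, 41.7291, 17.5189]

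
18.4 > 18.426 False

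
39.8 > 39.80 False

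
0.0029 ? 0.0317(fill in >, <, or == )<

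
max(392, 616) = 616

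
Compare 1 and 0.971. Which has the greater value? 1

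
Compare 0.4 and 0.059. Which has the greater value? 0.4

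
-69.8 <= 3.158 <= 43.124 True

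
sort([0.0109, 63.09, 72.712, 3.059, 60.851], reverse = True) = [72.712, 63.09, 60.851, 3.059, 0.0109]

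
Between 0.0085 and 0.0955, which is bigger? 0.0955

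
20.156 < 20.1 False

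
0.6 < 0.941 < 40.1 True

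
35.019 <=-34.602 False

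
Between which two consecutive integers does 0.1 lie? 0 and 1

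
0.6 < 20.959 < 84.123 True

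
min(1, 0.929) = 0.929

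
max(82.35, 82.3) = 82.35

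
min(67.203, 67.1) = 67.1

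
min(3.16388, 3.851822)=3.16388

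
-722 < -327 True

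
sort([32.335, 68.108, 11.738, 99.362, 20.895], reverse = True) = [99.362, 68.108, 32.335, 20.895, 11.738]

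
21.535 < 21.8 True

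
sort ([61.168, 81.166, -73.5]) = [-73.5, 61.168, 81.166]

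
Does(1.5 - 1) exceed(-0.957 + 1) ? Yes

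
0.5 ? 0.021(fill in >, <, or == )>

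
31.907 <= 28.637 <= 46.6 False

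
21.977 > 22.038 False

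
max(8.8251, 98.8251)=98.8251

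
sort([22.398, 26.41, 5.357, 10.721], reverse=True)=[26.41, 22.398, 10.721, 5.357]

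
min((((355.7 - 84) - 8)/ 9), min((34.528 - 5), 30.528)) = 29.3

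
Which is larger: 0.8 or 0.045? 0.8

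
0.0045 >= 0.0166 False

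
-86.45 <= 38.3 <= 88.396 True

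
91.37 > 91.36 True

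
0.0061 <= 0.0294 True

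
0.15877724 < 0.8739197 True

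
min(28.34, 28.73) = 28.34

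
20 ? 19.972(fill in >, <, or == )>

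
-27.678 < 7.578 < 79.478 True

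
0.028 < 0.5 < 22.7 True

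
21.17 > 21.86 False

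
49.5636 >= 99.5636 False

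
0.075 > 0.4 False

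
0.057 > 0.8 False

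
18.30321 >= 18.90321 False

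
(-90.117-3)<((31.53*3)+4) True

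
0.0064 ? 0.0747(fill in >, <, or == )<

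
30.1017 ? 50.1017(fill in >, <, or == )<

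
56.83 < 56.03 False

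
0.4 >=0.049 True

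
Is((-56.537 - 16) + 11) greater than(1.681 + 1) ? No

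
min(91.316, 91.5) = 91.316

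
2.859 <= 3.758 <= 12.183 True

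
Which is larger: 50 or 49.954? 50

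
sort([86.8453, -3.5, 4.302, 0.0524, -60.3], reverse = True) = [86.8453, 4.302, 0.0524, -3.5, -60.3]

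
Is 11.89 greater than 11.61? Yes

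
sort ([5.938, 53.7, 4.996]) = [4.996, 5.938, 53.7]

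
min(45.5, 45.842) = 45.5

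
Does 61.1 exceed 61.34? No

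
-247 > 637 False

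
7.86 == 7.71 False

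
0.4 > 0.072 True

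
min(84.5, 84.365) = 84.365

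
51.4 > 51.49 False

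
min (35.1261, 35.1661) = 35.1261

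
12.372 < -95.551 False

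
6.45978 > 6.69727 False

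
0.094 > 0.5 False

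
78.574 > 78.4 True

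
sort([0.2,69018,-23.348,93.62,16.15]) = [-23.348,0.2,16.15,93.62,69018]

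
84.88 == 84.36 False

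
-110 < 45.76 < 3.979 False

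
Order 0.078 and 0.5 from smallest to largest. 0.078, 0.5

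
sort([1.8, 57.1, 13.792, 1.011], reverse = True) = [57.1, 13.792, 1.8, 1.011]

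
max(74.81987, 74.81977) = 74.81987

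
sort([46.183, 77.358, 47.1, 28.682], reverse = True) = [77.358, 47.1, 46.183, 28.682]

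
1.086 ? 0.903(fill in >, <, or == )>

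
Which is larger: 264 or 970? 970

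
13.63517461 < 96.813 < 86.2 False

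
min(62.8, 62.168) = 62.168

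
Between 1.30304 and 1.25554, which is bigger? 1.30304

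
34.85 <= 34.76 False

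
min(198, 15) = 15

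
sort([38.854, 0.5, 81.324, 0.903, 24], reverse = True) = [81.324, 38.854, 24, 0.903, 0.5]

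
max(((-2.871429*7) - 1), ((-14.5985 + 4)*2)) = -21.100003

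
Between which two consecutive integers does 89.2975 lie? 89 and 90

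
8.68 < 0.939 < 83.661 False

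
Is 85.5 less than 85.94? Yes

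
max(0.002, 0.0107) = 0.0107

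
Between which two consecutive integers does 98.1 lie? 98 and 99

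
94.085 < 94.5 True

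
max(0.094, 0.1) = 0.1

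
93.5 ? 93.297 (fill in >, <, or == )>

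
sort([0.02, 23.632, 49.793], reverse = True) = [49.793, 23.632, 0.02]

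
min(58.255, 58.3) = 58.255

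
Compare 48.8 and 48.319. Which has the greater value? 48.8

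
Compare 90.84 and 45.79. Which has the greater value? 90.84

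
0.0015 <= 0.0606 True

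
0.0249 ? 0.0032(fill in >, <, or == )>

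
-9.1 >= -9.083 False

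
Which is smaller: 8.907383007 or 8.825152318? 8.825152318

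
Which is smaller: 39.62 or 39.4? 39.4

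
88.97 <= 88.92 False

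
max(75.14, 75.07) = 75.14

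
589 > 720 False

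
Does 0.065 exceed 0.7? No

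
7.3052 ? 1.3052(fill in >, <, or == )>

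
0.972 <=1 True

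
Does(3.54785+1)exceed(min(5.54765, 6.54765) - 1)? Yes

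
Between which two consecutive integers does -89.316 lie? -90 and -89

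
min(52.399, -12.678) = -12.678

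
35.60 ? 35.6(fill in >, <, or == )==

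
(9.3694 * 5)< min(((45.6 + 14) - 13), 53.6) False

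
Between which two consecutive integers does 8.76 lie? 8 and 9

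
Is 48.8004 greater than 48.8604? No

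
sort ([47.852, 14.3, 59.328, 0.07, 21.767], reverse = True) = [59.328, 47.852, 21.767, 14.3, 0.07]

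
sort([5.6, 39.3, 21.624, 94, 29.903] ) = [5.6, 21.624, 29.903, 39.3, 94]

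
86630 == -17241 False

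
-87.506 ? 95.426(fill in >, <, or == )<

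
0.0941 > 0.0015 True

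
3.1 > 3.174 False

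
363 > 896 False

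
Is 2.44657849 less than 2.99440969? Yes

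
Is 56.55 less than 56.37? No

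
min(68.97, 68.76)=68.76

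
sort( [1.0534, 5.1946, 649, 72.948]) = [1.0534, 5.1946, 72.948, 649]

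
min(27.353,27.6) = 27.353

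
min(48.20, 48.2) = 48.20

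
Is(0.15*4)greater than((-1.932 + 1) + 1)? Yes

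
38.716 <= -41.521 False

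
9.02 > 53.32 False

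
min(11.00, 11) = 11.00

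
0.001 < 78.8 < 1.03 False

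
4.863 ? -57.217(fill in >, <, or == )>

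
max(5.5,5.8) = 5.8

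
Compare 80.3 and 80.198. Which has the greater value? 80.3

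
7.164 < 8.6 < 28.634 True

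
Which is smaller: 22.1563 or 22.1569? 22.1563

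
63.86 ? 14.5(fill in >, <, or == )>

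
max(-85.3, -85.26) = -85.26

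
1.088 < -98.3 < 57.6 False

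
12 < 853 True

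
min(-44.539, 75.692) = -44.539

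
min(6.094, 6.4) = 6.094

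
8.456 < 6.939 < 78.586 False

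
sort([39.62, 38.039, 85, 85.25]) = [38.039, 39.62, 85, 85.25]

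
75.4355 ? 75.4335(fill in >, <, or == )>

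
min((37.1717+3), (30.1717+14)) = 40.1717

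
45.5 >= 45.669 False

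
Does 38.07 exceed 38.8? No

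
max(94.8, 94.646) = 94.8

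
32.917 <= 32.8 False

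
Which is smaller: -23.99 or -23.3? -23.99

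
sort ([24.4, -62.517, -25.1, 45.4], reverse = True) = [45.4, 24.4, -25.1, -62.517]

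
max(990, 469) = 990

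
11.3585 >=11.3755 False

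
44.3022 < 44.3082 True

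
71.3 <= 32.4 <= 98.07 False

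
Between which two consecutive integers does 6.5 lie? 6 and 7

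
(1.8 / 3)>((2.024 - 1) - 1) True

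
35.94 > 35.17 True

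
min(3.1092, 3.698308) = 3.1092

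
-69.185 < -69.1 True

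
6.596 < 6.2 False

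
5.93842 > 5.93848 False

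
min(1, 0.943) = 0.943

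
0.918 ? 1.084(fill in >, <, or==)<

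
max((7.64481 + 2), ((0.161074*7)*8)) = 9.64481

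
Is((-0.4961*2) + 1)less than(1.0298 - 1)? Yes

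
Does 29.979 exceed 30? No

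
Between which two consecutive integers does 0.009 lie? 0 and 1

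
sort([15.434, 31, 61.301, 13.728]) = [13.728, 15.434, 31, 61.301]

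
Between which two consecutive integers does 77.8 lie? 77 and 78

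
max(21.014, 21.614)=21.614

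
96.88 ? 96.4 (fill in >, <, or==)>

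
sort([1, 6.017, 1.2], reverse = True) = [6.017, 1.2, 1]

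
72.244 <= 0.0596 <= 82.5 False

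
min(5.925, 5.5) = 5.5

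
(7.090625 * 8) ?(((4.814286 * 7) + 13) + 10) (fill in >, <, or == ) >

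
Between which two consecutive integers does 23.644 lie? 23 and 24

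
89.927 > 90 False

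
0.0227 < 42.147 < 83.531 True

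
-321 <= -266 True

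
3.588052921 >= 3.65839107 False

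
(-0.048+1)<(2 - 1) True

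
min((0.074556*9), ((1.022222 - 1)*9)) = 0.199998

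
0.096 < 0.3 True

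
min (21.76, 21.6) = 21.6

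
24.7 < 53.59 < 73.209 True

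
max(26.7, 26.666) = 26.7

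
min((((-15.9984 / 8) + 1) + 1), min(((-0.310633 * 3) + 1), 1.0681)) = 0.0002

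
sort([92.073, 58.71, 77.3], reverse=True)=[92.073, 77.3, 58.71]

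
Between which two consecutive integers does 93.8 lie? 93 and 94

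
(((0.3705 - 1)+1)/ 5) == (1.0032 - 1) False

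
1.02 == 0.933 False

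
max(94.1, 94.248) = 94.248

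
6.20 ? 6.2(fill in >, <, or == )==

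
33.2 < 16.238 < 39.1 False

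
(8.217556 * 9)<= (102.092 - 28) True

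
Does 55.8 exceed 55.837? No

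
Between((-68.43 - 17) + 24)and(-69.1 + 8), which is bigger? (-69.1 + 8)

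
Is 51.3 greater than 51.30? No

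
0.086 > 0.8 False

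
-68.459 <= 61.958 True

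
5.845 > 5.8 True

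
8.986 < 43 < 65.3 True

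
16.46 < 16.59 True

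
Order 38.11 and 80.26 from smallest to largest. 38.11, 80.26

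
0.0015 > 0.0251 False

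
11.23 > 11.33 False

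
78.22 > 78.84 False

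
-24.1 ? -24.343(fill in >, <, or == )>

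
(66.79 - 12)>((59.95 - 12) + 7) False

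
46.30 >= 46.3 True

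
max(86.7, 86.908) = 86.908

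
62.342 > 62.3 True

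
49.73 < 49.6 False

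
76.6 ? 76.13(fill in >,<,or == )>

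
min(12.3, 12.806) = 12.3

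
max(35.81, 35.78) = 35.81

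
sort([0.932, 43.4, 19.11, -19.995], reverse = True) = [43.4, 19.11, 0.932, -19.995]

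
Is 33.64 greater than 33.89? No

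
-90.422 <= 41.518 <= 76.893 True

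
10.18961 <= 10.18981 True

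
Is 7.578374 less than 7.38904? No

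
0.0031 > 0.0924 False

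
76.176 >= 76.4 False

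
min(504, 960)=504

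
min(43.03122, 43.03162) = 43.03122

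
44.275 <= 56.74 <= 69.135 True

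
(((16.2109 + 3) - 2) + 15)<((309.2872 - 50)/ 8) True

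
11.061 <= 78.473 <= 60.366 False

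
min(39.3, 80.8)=39.3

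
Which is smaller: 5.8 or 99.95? 5.8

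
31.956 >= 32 False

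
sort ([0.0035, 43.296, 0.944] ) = [0.0035, 0.944, 43.296]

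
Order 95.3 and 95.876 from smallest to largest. 95.3, 95.876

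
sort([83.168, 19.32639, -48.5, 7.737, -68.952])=[-68.952, -48.5, 7.737, 19.32639, 83.168]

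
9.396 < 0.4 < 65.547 False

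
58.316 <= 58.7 True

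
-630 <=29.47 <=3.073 False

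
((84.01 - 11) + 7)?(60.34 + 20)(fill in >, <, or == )<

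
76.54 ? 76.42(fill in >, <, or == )>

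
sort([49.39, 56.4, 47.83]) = [47.83, 49.39, 56.4]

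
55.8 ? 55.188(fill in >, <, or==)>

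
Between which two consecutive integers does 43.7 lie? 43 and 44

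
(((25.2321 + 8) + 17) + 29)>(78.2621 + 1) False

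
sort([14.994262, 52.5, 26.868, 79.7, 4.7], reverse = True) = [79.7, 52.5, 26.868, 14.994262, 4.7]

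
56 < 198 True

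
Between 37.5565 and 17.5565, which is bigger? 37.5565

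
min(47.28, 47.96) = 47.28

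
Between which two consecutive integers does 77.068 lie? 77 and 78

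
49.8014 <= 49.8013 False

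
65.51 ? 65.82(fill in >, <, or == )<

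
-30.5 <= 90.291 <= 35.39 False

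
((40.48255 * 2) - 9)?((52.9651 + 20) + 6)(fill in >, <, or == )<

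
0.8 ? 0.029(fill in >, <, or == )>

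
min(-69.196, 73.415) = -69.196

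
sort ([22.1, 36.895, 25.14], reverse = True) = [36.895, 25.14, 22.1]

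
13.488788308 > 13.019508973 True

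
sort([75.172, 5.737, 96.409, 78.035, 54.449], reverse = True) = [96.409, 78.035, 75.172, 54.449, 5.737]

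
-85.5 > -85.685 True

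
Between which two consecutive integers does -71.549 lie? -72 and -71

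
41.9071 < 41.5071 False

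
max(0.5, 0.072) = 0.5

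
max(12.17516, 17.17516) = 17.17516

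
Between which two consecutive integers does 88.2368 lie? 88 and 89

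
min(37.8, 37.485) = 37.485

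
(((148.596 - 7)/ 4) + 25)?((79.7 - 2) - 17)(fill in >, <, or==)<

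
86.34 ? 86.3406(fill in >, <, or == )<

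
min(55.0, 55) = 55.0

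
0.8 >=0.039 True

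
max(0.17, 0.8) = 0.8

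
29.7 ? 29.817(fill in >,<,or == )<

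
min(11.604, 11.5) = 11.5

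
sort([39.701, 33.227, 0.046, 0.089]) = [0.046, 0.089, 33.227, 39.701]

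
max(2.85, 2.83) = 2.85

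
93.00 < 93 False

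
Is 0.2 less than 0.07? No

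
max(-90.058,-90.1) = -90.058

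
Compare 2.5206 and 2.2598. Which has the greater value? 2.5206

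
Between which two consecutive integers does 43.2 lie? 43 and 44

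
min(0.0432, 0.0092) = 0.0092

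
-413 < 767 True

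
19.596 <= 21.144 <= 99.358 True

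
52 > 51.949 True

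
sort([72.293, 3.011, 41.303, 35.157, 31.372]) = [3.011, 31.372, 35.157, 41.303, 72.293]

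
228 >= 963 False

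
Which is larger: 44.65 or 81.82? 81.82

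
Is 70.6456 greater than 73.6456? No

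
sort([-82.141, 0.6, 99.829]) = [-82.141, 0.6, 99.829]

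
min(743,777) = 743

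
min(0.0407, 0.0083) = 0.0083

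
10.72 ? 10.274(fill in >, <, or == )>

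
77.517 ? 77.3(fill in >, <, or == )>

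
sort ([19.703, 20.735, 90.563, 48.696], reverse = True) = [90.563, 48.696, 20.735, 19.703]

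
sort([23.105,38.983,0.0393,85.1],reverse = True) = [85.1,38.983,23.105,0.0393]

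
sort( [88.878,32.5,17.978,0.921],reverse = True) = [88.878,32.5,17.978,0.921]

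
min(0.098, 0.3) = 0.098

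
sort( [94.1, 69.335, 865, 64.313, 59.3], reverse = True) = [865, 94.1, 69.335, 64.313, 59.3]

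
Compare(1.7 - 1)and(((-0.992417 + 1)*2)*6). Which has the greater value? (1.7 - 1)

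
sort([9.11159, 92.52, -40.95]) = [-40.95, 9.11159, 92.52]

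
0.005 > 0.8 False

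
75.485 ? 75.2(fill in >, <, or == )>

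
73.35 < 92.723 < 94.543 True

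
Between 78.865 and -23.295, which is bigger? 78.865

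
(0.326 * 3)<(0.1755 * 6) True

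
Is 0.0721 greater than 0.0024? Yes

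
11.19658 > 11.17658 True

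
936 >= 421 True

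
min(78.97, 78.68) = 78.68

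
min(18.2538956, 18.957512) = 18.2538956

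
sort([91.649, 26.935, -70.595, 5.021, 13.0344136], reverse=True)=[91.649, 26.935, 13.0344136, 5.021, -70.595]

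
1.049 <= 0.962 False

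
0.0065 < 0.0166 True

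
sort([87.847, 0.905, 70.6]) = [0.905, 70.6, 87.847]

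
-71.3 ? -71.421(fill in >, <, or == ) >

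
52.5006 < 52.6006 True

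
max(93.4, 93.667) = 93.667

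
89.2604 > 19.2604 True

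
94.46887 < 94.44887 False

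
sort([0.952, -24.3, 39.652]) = [-24.3, 0.952, 39.652]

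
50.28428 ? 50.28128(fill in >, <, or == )>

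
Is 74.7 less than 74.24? No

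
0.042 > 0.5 False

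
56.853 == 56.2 False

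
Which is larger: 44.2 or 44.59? 44.59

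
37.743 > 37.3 True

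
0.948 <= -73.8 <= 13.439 False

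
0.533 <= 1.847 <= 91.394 True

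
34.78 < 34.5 False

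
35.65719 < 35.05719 False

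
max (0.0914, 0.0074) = 0.0914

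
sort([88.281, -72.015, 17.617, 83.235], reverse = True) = [88.281, 83.235, 17.617, -72.015]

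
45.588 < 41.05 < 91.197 False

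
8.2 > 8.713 False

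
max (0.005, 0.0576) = 0.0576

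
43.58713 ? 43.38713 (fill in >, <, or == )>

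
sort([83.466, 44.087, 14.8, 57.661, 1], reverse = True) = [83.466, 57.661, 44.087, 14.8, 1]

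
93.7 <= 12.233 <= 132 False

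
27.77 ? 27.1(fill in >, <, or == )>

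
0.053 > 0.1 False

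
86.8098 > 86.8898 False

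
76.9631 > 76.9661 False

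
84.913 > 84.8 True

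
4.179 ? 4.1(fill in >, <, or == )>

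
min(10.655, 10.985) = 10.655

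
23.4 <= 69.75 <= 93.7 True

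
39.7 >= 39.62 True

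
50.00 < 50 False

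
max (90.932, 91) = 91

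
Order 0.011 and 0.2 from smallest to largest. 0.011,0.2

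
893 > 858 True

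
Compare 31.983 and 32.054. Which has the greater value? 32.054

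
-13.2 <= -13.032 True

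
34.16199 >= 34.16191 True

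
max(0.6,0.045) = 0.6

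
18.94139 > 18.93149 True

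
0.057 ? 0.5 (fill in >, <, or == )<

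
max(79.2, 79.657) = 79.657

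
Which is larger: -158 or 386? 386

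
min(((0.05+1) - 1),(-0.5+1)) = 0.05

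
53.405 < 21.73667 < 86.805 False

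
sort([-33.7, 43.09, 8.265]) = [-33.7, 8.265, 43.09]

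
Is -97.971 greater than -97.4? No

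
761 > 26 True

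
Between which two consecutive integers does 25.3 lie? 25 and 26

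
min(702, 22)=22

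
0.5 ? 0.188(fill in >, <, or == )>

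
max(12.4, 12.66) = 12.66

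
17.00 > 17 False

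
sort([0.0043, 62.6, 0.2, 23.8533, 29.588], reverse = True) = [62.6, 29.588, 23.8533, 0.2, 0.0043]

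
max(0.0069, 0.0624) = 0.0624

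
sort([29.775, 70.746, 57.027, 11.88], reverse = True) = [70.746, 57.027, 29.775, 11.88]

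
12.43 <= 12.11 False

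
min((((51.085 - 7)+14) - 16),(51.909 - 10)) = 41.909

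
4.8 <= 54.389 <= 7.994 False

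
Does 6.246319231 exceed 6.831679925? No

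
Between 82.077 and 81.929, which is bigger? 82.077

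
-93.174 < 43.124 True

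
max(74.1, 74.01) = 74.1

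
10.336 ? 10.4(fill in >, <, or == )<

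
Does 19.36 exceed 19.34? Yes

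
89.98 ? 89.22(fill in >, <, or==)>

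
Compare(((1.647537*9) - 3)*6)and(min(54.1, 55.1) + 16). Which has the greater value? (((1.647537*9) - 3)*6)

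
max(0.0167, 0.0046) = 0.0167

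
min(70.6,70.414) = 70.414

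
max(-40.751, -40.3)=-40.3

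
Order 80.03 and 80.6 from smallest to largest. 80.03, 80.6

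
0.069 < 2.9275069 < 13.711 True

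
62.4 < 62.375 False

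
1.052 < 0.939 False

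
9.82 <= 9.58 False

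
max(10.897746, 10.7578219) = 10.897746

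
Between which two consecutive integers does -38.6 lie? -39 and -38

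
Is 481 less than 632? Yes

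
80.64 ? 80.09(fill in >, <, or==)>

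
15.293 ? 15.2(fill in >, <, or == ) >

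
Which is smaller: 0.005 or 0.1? 0.005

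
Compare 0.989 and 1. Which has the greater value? 1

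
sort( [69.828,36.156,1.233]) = [1.233,36.156,69.828]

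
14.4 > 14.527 False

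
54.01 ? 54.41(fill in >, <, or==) <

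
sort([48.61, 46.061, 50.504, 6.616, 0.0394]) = [0.0394, 6.616, 46.061, 48.61, 50.504]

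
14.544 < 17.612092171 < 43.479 True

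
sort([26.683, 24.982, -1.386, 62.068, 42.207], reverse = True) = [62.068, 42.207, 26.683, 24.982, -1.386]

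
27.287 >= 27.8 False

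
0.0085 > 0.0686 False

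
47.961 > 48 False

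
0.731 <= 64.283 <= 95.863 True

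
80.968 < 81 True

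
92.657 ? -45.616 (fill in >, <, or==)>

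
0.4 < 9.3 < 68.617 True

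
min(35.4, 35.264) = 35.264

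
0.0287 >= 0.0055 True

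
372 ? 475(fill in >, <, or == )<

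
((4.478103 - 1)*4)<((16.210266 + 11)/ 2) False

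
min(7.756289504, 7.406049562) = 7.406049562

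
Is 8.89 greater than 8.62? Yes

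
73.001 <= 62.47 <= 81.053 False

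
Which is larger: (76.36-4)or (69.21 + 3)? (76.36-4)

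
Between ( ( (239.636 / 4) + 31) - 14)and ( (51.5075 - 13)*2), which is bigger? ( (51.5075 - 13)*2)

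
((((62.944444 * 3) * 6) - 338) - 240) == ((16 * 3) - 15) False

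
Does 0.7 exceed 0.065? Yes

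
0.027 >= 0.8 False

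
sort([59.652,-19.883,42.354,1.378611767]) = [-19.883,1.378611767,42.354,59.652]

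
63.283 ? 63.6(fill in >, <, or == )<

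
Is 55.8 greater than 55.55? Yes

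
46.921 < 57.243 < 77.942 True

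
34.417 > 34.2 True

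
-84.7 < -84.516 True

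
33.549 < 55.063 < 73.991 True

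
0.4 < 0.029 False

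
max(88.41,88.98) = 88.98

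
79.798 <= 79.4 False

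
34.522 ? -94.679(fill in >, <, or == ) >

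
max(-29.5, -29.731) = -29.5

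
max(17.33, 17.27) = 17.33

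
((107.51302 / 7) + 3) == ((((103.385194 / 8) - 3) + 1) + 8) False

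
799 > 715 True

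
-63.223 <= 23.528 True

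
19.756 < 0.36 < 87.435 False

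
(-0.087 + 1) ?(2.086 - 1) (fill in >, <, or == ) <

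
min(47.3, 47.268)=47.268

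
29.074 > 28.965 True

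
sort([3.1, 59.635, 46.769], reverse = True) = [59.635, 46.769, 3.1]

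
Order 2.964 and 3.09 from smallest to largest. 2.964, 3.09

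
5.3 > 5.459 False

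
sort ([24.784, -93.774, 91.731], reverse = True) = [91.731, 24.784, -93.774]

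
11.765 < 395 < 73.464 False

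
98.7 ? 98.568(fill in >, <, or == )>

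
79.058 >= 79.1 False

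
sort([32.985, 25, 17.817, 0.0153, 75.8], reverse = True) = [75.8, 32.985, 25, 17.817, 0.0153]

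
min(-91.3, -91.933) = -91.933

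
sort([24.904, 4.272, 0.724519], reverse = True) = [24.904, 4.272, 0.724519]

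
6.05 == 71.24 False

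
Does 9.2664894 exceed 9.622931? No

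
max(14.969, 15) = 15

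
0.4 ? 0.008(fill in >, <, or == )>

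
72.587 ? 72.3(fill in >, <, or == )>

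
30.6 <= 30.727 True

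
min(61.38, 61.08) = 61.08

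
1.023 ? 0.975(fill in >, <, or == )>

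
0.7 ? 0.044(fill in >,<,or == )>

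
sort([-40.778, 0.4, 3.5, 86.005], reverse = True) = [86.005, 3.5, 0.4, -40.778]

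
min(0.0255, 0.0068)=0.0068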